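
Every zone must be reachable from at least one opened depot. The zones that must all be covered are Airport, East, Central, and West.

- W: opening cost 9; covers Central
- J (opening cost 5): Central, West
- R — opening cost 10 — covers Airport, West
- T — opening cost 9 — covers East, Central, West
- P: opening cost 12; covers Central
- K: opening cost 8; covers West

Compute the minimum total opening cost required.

19

Choose R and T: together they cover Airport, East, Central, West — every zone.
Total opening cost: 10 + 9 = 19.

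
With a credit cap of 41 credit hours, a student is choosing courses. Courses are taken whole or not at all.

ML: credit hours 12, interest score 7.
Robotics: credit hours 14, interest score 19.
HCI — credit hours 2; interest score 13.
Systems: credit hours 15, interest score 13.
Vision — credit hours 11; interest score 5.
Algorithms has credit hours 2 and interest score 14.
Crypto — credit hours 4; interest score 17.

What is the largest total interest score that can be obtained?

Allowing fractional choices, the relaxed optimum would be about 78.3, but courses are indivisible.
Robotics + HCI + Systems + Algorithms + Crypto: credit hours 14 + 2 + 15 + 2 + 4 = 37 ≤ 41, interest score 19 + 13 + 13 + 14 + 17 = 76.
ML + Robotics + HCI + Algorithms + Crypto: credit hours 12 + 14 + 2 + 2 + 4 = 34 ≤ 41, interest score 7 + 19 + 13 + 14 + 17 = 70.
Robotics + HCI + Vision + Algorithms + Crypto: credit hours 14 + 2 + 11 + 2 + 4 = 33 ≤ 41, interest score 19 + 13 + 5 + 14 + 17 = 68.
Best is Robotics, HCI, Systems, Algorithms, and Crypto with total interest score 76.

76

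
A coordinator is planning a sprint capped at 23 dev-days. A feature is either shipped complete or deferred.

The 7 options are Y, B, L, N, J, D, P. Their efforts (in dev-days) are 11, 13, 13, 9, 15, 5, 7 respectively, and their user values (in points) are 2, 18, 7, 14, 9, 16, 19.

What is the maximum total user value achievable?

Allowing fractional choices, the relaxed optimum would be about 51.8, but features are indivisible.
N + D + P: effort 9 + 5 + 7 = 21 ≤ 23, user value 14 + 16 + 19 = 49.
B + P: effort 13 + 7 = 20 ≤ 23, user value 18 + 19 = 37.
Best is N, D, and P with total user value 49.

49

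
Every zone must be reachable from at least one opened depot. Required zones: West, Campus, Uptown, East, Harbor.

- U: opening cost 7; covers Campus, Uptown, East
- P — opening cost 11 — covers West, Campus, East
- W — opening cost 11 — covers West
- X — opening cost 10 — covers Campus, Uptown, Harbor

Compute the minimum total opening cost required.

This is a weighted set-cover instance.
The greedy cost-per-new-zone heuristic would pick U, X, and P for 28, but a cheaper cover exists.
Choose P and X: together they cover West, Campus, Uptown, East, Harbor — every zone.
Total opening cost: 11 + 10 = 21.
No cover costs less than 21.

21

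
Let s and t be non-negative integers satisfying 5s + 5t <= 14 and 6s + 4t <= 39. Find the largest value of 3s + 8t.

16

Relaxing integrality, the LP optimum is 22.40 at (s,t) = (0, 2.8), which is not an integer point.
(s,t)=(0,2) is feasible, giving 16.
(s,t)=(1,1) is feasible, giving 11.
(s,t)=(0,1) is feasible, giving 8.
Maximum is 16 at (s,t)=(0,2).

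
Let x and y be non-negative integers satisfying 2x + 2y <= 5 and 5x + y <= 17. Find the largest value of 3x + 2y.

Relaxing integrality, the LP optimum is 7.50 at (x,y) = (2.5, 0), which is not an integer point.
(x,y)=(2,0): 2·2+2·0=4≤5, 5·2+1·0=10≤17, objective 6.
(x,y)=(1,1): 2·1+2·1=4≤5, 5·1+1·1=6≤17, objective 5.
(x,y)=(1,0): 2·1+2·0=2≤5, 5·1+1·0=5≤17, objective 3.
No feasible integer point exceeds 6.

6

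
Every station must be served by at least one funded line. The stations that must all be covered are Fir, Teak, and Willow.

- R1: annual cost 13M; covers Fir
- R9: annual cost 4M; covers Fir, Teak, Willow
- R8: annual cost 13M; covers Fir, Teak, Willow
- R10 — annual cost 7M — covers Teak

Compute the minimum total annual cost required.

4

R9 alone covers Fir, Teak, Willow — every station.
Total annual cost: 4.
No cover costs less than 4.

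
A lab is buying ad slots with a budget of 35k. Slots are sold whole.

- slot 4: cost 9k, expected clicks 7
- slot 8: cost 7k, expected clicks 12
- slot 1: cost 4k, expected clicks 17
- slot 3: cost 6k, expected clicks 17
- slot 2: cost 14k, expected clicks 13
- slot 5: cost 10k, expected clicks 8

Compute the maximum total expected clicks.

59

Take slot 8, slot 1, slot 3, and slot 2: cost 7 + 4 + 6 + 14 = 31 ≤ 35, expected clicks 12 + 17 + 17 + 13 = 59.
No other feasible combination does better.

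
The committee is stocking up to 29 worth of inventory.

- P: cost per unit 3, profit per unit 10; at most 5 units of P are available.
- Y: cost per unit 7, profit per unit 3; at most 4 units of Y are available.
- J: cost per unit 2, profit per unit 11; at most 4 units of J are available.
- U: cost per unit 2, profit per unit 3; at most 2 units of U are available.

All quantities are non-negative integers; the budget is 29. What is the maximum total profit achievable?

Take 5×P, 4×J, and 2×U: cost 27 ≤ 29, profit 5·10 + 4·11 + 2·3 = 100.
J has the best ratio (11/2) and is taken to its limit of 4; remaining capacity is filled optimally with the others.

100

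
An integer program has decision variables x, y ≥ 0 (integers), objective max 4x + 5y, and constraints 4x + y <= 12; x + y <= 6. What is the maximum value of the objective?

30

(x,y)=(0,6): 4·0+1·6=6≤12, 1·0+1·6=6≤6, objective 30.
(x,y)=(1,5): 4·1+1·5=9≤12, 1·1+1·5=6≤6, objective 29.
Maximum is 30 at (x,y)=(0,6).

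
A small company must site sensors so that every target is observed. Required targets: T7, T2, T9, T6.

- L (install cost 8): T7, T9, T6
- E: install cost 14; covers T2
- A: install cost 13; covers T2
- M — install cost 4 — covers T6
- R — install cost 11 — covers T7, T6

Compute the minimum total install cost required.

21

Choose L and A: together they cover T7, T2, T9, T6 — every target.
Total install cost: 8 + 13 = 21.
No cover costs less than 21.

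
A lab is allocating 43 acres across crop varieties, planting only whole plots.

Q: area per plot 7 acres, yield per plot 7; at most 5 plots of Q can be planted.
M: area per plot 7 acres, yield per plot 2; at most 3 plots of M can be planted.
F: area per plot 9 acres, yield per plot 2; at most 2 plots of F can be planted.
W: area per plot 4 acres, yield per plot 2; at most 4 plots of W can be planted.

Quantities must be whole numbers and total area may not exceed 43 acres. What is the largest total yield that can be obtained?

39

Take 5×Q and 2×W: area 43 ≤ 43, yield 5·7 + 2·2 = 39.
Q has the best ratio (7/7) and is taken to its limit of 5; remaining capacity is filled optimally with the others.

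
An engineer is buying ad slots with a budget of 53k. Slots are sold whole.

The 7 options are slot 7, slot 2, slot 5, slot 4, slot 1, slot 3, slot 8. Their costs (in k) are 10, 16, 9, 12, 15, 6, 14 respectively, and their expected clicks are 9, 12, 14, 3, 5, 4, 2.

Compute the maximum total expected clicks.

42

Treat it as a binary knapsack problem.
Allowing fractional choices, the relaxed optimum would be about 43.0, but ad slots are indivisible.
slot 7 + slot 2 + slot 5 + slot 4 + slot 3: cost 10 + 16 + 9 + 12 + 6 = 53 ≤ 53, expected clicks 9 + 12 + 14 + 3 + 4 = 42.
slot 7 + slot 2 + slot 5 + slot 1: cost 10 + 16 + 9 + 15 = 50 ≤ 53, expected clicks 9 + 12 + 14 + 5 = 40.
Best is slot 7, slot 2, slot 5, slot 4, and slot 3 with total expected clicks 42.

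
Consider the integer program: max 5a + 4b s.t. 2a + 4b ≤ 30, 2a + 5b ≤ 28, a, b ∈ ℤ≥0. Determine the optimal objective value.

70

(a,b)=(14,0) is feasible, giving 70.
(a,b)=(13,0) is feasible, giving 65.
The best lattice point is (14,0), giving 70.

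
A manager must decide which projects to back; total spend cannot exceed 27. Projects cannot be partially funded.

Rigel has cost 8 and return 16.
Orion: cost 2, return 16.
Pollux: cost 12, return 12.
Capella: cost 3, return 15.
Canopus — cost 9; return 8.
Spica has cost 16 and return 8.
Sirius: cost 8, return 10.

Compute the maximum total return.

Take Rigel, Orion, Pollux, and Capella: cost 8 + 2 + 12 + 3 = 25 ≤ 27, return 16 + 16 + 12 + 15 = 59.
No other feasible combination does better.

59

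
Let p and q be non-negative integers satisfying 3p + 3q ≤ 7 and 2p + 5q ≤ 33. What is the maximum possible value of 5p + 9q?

18

The continuous relaxation peaks at (0, 2.33) with value 21.00; rounding to a feasible lattice point costs some objective.
(p,q)=(0,2): 3·0+3·2=6≤7, 2·0+5·2=10≤33, objective 18.
(p,q)=(1,1): 3·1+3·1=6≤7, 2·1+5·1=7≤33, objective 14.
Maximum is 18 at (p,q)=(0,2).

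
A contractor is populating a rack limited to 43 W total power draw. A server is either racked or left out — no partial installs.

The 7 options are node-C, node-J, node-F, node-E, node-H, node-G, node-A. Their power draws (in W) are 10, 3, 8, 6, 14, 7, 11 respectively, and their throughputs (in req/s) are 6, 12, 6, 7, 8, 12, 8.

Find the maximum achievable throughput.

47

This is an integer program with binary decision variables.
node-J + node-F + node-E + node-G + node-A: power draw 3 + 8 + 6 + 7 + 11 = 35 ≤ 43, throughput 12 + 6 + 7 + 12 + 8 = 45.
node-J + node-F + node-H + node-G + node-A: power draw 3 + 8 + 14 + 7 + 11 = 43 ≤ 43, throughput 12 + 6 + 8 + 12 + 8 = 46.
node-J + node-E + node-H + node-G + node-A: power draw 3 + 6 + 14 + 7 + 11 = 41 ≤ 43, throughput 12 + 7 + 8 + 12 + 8 = 47.
Best is node-J, node-E, node-H, node-G, and node-A with total throughput 47.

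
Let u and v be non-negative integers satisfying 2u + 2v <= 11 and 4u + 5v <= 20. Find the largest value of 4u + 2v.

20

(u,v)=(5,0): 2·5+2·0=10≤11, 4·5+5·0=20≤20, objective 20.
(u,v)=(4,0): 2·4+2·0=8≤11, 4·4+5·0=16≤20, objective 16.
No feasible integer point exceeds 20.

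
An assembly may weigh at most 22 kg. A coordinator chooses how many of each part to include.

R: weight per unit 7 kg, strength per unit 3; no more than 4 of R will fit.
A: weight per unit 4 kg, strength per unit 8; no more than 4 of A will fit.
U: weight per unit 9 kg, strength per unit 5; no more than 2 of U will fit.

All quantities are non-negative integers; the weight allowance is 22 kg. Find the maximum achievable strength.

32

Take 4×A: weight 16 ≤ 22, strength 4·8 = 32.
A has the best ratio (8/4) and is taken to its limit of 4; remaining capacity is filled optimally with the others.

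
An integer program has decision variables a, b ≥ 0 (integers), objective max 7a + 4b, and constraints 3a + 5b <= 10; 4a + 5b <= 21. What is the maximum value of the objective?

21

Relaxing integrality, the LP optimum is 23.33 at (a,b) = (3.33, 0), which is not an integer point.
(a,b)=(3,0): 3·3+5·0=9≤10, 4·3+5·0=12≤21, objective 21.
(a,b)=(2,0): 3·2+5·0=6≤10, 4·2+5·0=8≤21, objective 14.
The best lattice point is (3,0), giving 21.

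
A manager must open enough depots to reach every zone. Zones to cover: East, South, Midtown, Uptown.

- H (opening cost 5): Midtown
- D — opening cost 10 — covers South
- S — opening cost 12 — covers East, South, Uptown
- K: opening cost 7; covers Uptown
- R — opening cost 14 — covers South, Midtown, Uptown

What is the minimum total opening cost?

17

Choose H and S: together they cover East, South, Midtown, Uptown — every zone.
Total opening cost: 5 + 12 = 17.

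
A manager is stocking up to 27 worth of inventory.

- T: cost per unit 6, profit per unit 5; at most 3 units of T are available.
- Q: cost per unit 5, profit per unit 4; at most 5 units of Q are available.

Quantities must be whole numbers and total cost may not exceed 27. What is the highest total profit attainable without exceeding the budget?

T has the best ratio (5/6); taking only T gives at most 3×5 = 15 (stopped by the supply cap of 3).
Mixing does better — 2×T and 3×Q: cost 27 ≤ 27, profit 2·5 + 3·4 = 22.

22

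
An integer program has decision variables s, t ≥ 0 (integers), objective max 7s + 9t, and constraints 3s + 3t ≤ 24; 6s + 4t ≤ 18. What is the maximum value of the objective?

The continuous relaxation peaks at (0, 4.5) with value 40.50; rounding to a feasible lattice point costs some objective.
(s,t)=(0,4): 3·0+3·4=12≤24, 6·0+4·4=16≤18, objective 36.
(s,t)=(1,3): 3·1+3·3=12≤24, 6·1+4·3=18≤18, objective 34.
The best lattice point is (0,4), giving 36.

36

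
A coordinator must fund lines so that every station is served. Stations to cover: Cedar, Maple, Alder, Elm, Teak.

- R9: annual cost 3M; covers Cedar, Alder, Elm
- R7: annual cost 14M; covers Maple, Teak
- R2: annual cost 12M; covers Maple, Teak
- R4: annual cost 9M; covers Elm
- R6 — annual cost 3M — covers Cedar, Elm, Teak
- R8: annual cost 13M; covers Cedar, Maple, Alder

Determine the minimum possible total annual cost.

The greedy cost-per-new-station heuristic would pick R9, R6, and R2 for 18, but a cheaper cover exists.
Choose R9 and R2: together they cover Cedar, Maple, Alder, Elm, Teak — every station.
Total annual cost: 3 + 12 = 15.
No cover costs less than 15.

15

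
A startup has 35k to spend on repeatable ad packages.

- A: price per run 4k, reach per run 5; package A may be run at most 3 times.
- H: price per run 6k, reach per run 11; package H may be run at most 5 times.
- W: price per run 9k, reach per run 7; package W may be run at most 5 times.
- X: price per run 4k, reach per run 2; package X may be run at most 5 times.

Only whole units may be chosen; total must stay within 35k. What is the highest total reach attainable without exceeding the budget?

This is a bounded integer knapsack.
5×H and 1×X: price 34 ≤ 35, reach 5·11 + 1·2 = 57.
1×A and 5×H: price 34 ≤ 35, reach 1·5 + 5·11 = 60.
Best is 60.

60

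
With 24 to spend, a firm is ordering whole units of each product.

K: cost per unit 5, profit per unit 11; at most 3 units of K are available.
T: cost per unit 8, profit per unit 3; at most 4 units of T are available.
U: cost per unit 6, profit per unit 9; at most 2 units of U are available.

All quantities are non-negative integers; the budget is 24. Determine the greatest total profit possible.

42

This is a bounded integer knapsack.
K has the best ratio (11/5); taking only K gives at most 3×11 = 33 (stopped by the supply cap of 3).
Mixing does better — 3×K and 1×U: cost 21 ≤ 24, profit 3·11 + 1·9 = 42.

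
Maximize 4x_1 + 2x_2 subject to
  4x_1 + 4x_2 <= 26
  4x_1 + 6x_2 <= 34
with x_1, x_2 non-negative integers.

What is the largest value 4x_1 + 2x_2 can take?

(x_1,x_2)=(6,0): 4·6+4·0=24≤26, 4·6+6·0=24≤34, objective 24.
(x_1,x_2)=(5,1): 4·5+4·1=24≤26, 4·5+6·1=26≤34, objective 22.
(x_1,x_2)=(5,0): 4·5+4·0=20≤26, 4·5+6·0=20≤34, objective 20.
No feasible integer point exceeds 24.

24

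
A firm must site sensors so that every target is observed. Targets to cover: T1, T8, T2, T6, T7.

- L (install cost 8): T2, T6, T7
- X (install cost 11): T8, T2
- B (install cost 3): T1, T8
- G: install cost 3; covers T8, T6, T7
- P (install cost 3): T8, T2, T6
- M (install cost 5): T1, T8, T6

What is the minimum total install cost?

Choose B, G, and P: together they cover T1, T8, T2, T6, T7 — every target.
Total install cost: 3 + 3 + 3 = 9.

9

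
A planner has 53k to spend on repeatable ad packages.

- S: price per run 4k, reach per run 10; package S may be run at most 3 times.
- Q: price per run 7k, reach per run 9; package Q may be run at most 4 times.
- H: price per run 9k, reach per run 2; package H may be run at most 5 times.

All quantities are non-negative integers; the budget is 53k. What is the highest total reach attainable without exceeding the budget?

68

S has the best ratio (10/4); taking only S gives at most 3×10 = 30 (stopped by the supply cap of 3).
Mixing does better — 3×S, 4×Q, and 1×H: price 49 ≤ 53, reach 3·10 + 4·9 + 1·2 = 68.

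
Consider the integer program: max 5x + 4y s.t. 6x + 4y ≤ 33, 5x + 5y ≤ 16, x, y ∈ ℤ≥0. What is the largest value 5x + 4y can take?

(x,y)=(3,0): 6·3+4·0=18≤33, 5·3+5·0=15≤16, objective 15.
(x,y)=(2,1): 6·2+4·1=16≤33, 5·2+5·1=15≤16, objective 14.
(x,y)=(2,0): 6·2+4·0=12≤33, 5·2+5·0=10≤16, objective 10.
Maximum is 15 at (x,y)=(3,0).

15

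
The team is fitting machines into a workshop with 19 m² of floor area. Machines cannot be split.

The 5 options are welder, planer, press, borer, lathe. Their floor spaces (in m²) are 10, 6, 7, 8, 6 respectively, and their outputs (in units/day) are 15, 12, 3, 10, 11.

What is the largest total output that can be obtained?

27

Take welder and planer: floor space 10 + 6 = 16 ≤ 19, output 15 + 12 = 27.
No other feasible combination does better.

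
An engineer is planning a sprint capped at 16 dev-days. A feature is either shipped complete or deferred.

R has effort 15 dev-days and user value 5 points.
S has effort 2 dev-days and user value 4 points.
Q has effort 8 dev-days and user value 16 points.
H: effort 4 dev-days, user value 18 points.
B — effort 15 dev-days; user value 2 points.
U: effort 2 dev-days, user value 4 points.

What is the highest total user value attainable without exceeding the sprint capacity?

Treat it as a binary knapsack problem.
S + Q + H + U: effort 2 + 8 + 4 + 2 = 16 ≤ 16, user value 4 + 16 + 18 + 4 = 42.
S + Q + H: effort 2 + 8 + 4 = 14 ≤ 16, user value 4 + 16 + 18 = 38.
Q + H + U: effort 8 + 4 + 2 = 14 ≤ 16, user value 16 + 18 + 4 = 38.
Best is S, Q, H, and U with total user value 42.

42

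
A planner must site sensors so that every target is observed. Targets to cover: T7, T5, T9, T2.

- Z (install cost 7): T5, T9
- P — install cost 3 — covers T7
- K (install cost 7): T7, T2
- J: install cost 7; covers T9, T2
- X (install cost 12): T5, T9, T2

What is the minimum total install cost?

This is an integer covering problem.
The greedy cost-per-new-target heuristic would pick P, Z, and K for 17, but a cheaper cover exists.
Choose Z and K: together they cover T7, T5, T9, T2 — every target.
Total install cost: 7 + 7 = 14.
No cover costs less than 14.

14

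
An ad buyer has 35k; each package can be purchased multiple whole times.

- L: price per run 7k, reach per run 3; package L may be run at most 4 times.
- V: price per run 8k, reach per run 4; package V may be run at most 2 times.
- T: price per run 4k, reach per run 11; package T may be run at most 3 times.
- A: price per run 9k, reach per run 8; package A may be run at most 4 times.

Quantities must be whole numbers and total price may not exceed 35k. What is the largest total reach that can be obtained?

49

This is a bounded integer knapsack.
T has the best ratio (11/4); taking only T gives at most 3×11 = 33 (stopped by the supply cap of 3).
Mixing does better — 3×T and 2×A: price 30 ≤ 35, reach 3·11 + 2·8 = 49.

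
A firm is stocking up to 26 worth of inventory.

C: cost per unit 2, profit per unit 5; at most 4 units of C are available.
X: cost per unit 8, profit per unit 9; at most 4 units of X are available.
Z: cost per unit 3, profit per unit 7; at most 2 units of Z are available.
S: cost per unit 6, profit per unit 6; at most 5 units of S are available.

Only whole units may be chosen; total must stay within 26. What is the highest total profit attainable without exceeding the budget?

4×C, 2×Z, and 2×S: cost 26 ≤ 26, profit 4·5 + 2·7 + 2·6 = 46.
3×C, 1×X, 2×Z, and 1×S: cost 26 ≤ 26, profit 3·5 + 1·9 + 2·7 + 1·6 = 44.
Best is 46.

46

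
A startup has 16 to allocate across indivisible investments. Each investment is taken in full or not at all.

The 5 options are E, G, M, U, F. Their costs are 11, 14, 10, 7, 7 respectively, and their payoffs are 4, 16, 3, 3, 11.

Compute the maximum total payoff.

Take G: cost 14 ≤ 16, payoff 16.
No other feasible combination does better.

16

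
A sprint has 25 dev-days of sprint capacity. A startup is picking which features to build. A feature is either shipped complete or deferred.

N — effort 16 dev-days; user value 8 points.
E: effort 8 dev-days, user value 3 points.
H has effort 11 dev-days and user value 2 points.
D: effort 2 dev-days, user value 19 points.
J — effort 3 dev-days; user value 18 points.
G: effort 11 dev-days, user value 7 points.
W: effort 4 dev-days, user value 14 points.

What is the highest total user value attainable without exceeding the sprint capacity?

59

Allowing fractional choices, the relaxed optimum would be about 60.5, but features are indivisible.
N + D + J + W: effort 16 + 2 + 3 + 4 = 25 ≤ 25, user value 8 + 19 + 18 + 14 = 59.
D + J + G + W: effort 2 + 3 + 11 + 4 = 20 ≤ 25, user value 19 + 18 + 7 + 14 = 58.
Best is N, D, J, and W with total user value 59.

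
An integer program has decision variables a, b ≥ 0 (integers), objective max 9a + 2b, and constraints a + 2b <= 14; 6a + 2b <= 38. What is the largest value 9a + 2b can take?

56

Relaxing integrality, the LP optimum is 57.00 at (a,b) = (6.33, 0), which is not an integer point.
(a,b)=(6,1) is feasible, giving 56.
(a,b)=(6,0) is feasible, giving 54.
(a,b)=(5,2) is feasible, giving 49.
Maximum is 56 at (a,b)=(6,1).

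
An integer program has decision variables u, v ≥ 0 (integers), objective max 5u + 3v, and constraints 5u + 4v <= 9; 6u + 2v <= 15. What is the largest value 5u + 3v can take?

Relaxing integrality, the LP optimum is 9.00 at (u,v) = (1.8, 0), which is not an integer point.
(u,v)=(1,1): 5·1+4·1=9≤9, 6·1+2·1=8≤15, objective 8.
(u,v)=(0,2): 5·0+4·2=8≤9, 6·0+2·2=4≤15, objective 6.
(u,v)=(1,0): 5·1+4·0=5≤9, 6·1+2·0=6≤15, objective 5.
(u,v)=(0,1): 5·0+4·1=4≤9, 6·0+2·1=2≤15, objective 3.
Maximum is 8 at (u,v)=(1,1).

8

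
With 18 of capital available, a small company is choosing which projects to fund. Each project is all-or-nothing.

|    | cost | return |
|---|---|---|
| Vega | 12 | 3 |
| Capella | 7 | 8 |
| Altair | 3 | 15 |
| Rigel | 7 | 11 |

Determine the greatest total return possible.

Capella + Altair + Rigel: cost 7 + 3 + 7 = 17 ≤ 18, return 8 + 15 + 11 = 34.
Altair + Rigel: cost 3 + 7 = 10 ≤ 18, return 15 + 11 = 26.
Capella + Altair: cost 7 + 3 = 10 ≤ 18, return 8 + 15 = 23.
Best is Capella, Altair, and Rigel with total return 34.

34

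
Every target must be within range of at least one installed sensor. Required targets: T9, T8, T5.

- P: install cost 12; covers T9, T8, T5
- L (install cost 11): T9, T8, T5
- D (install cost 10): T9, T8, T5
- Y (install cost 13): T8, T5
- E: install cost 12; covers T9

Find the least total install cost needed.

D alone covers T9, T8, T5 — every target.
Total install cost: 10.
No cover costs less than 10.

10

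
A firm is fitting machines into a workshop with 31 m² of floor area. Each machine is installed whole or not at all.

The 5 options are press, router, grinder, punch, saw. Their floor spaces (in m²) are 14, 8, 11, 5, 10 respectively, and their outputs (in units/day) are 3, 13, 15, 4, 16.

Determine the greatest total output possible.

44

Take router, grinder, and saw: floor space 8 + 11 + 10 = 29 ≤ 31, output 13 + 15 + 16 = 44.
No other feasible combination does better.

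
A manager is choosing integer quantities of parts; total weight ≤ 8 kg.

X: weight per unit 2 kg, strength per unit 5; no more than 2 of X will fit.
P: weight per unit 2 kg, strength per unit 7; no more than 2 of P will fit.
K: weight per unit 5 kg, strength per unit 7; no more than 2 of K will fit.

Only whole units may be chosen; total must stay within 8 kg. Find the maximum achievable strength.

24

Take 2×X and 2×P: weight 8 ≤ 8, strength 2·5 + 2·7 = 24.
P has the best ratio (7/2) and is taken to its limit of 2; remaining capacity is filled optimally with the others.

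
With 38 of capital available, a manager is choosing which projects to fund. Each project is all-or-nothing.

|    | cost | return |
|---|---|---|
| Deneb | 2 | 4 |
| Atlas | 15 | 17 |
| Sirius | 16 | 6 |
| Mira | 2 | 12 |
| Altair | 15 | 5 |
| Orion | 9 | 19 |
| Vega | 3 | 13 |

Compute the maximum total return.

Treat it as a binary knapsack problem.
Atlas + Mira + Orion + Vega: cost 15 + 2 + 9 + 3 = 29 ≤ 38, return 17 + 12 + 19 + 13 = 61.
Deneb + Atlas + Mira + Orion + Vega: cost 2 + 15 + 2 + 9 + 3 = 31 ≤ 38, return 4 + 17 + 12 + 19 + 13 = 65.
Best is Deneb, Atlas, Mira, Orion, and Vega with total return 65.

65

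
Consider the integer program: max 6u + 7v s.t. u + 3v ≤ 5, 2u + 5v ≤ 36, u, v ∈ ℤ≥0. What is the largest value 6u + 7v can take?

30

(u,v)=(5,0): 1·5+3·0=5≤5, 2·5+5·0=10≤36, objective 30.
(u,v)=(4,0): 1·4+3·0=4≤5, 2·4+5·0=8≤36, objective 24.
Maximum is 30 at (u,v)=(5,0).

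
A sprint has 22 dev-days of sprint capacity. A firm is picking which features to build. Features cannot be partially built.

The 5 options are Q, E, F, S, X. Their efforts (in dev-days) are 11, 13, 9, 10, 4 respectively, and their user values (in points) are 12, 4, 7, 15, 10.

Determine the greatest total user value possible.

This is a 0-1 knapsack instance.
Q + S: effort 11 + 10 = 21 ≤ 22, user value 12 + 15 = 27.
Q + X: effort 11 + 4 = 15 ≤ 22, user value 12 + 10 = 22.
S + X: effort 10 + 4 = 14 ≤ 22, user value 15 + 10 = 25.
Best is Q and S with total user value 27.

27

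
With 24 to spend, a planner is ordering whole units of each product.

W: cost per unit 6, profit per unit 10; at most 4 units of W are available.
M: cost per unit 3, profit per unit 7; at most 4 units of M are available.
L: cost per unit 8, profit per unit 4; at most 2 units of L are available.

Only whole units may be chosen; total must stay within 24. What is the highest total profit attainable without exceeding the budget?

M has the best ratio (7/3); taking only M gives at most 4×7 = 28 (stopped by the supply cap of 4).
Mixing does better — 2×W and 4×M: cost 24 ≤ 24, profit 2·10 + 4·7 = 48.

48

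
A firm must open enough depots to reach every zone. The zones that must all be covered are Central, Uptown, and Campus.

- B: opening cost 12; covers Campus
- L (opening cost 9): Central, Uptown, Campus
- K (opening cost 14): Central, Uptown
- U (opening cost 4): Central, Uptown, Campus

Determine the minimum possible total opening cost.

4

U alone covers Central, Uptown, Campus — every zone.
Total opening cost: 4.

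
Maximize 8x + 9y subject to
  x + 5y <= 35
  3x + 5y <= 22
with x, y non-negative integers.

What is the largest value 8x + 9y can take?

(x,y)=(7,0): 1·7+5·0=7≤35, 3·7+5·0=21≤22, objective 56.
(x,y)=(6,0): 1·6+5·0=6≤35, 3·6+5·0=18≤22, objective 48.
Maximum is 56 at (x,y)=(7,0).

56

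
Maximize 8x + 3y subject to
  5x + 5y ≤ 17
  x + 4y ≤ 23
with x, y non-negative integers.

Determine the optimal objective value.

24

(x,y)=(3,0) is feasible, giving 24.
(x,y)=(2,1) is feasible, giving 19.
No feasible integer point exceeds 24.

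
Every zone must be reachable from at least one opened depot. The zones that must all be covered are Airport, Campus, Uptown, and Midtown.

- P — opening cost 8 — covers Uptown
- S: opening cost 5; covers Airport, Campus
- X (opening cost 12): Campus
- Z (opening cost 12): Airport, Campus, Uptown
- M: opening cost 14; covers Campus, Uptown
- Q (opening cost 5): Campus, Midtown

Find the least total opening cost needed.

This is an integer covering problem.
Choose Z and Q: together they cover Airport, Campus, Uptown, Midtown — every zone.
Total opening cost: 12 + 5 = 17.

17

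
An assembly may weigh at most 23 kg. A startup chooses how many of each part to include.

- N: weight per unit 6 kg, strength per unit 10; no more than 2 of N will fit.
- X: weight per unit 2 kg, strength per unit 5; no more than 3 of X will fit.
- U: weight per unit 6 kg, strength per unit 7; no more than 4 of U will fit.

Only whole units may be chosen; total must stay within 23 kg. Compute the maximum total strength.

37

2×N, 2×X, and 1×U: weight 22 ≤ 23, strength 2·10 + 2·5 + 1·7 = 37.
2×N and 3×X: weight 18 ≤ 23, strength 2·10 + 3·5 = 35.
Best is 37.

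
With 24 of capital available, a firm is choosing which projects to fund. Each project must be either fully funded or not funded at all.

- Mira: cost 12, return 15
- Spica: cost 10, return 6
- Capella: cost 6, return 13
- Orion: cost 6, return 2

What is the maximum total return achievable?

Allowing fractional choices, the relaxed optimum would be about 31.6, but projects are indivisible.
Mira + Capella: cost 12 + 6 = 18 ≤ 24, return 15 + 13 = 28.
Mira + Capella + Orion: cost 12 + 6 + 6 = 24 ≤ 24, return 15 + 13 + 2 = 30.
Mira + Spica: cost 12 + 10 = 22 ≤ 24, return 15 + 6 = 21.
Best is Mira, Capella, and Orion with total return 30.

30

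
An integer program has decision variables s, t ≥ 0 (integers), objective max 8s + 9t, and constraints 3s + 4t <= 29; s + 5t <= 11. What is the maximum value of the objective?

The continuous relaxation peaks at (9.67, 0) with value 77.33; rounding to a feasible lattice point costs some objective.
(s,t)=(9,0) is feasible, giving 72.
(s,t)=(8,0) is feasible, giving 64.
Maximum is 72 at (s,t)=(9,0).

72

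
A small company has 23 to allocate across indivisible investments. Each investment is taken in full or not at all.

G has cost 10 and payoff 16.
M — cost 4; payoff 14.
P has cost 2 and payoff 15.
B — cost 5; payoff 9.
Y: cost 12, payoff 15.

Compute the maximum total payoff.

This is a 0-1 knapsack instance.
Allowing fractional choices, the relaxed optimum would be about 56.5, but investments are indivisible.
G + M + P + B: cost 10 + 4 + 2 + 5 = 21 ≤ 23, payoff 16 + 14 + 15 + 9 = 54.
G + M + P: cost 10 + 4 + 2 = 16 ≤ 23, payoff 16 + 14 + 15 = 45.
M + P + B + Y: cost 4 + 2 + 5 + 12 = 23 ≤ 23, payoff 14 + 15 + 9 + 15 = 53.
Best is G, M, P, and B with total payoff 54.

54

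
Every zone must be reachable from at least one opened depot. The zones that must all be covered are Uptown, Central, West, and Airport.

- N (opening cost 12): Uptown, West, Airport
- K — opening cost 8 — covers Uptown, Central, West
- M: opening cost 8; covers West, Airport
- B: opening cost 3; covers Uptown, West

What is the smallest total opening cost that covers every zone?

16

The greedy cost-per-new-zone heuristic would pick B, K, and M for 19, but a cheaper cover exists.
Choose K and M: together they cover Uptown, Central, West, Airport — every zone.
Total opening cost: 8 + 8 = 16.
No cover costs less than 16.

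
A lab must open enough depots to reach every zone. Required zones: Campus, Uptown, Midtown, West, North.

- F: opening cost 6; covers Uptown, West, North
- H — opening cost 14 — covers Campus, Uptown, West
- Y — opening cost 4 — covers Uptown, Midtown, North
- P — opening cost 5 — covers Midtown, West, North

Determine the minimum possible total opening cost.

18

This is a weighted set-cover instance.
The greedy cost-per-new-zone heuristic would pick Y, P, and H for 23, but a cheaper cover exists.
Choose H and Y: together they cover Campus, Uptown, Midtown, West, North — every zone.
Total opening cost: 14 + 4 = 18.
No cover costs less than 18.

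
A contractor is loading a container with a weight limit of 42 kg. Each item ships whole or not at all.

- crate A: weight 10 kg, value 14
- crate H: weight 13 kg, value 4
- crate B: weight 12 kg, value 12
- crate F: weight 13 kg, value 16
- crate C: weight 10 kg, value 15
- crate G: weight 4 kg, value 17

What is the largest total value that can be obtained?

62

This is an integer program with binary decision variables.
Allowing fractional choices, the relaxed optimum would be about 67.0, but items are indivisible.
crate B + crate F + crate C + crate G: weight 12 + 13 + 10 + 4 = 39 ≤ 42, value 12 + 16 + 15 + 17 = 60.
crate A + crate B + crate F + crate G: weight 10 + 12 + 13 + 4 = 39 ≤ 42, value 14 + 12 + 16 + 17 = 59.
crate A + crate F + crate C + crate G: weight 10 + 13 + 10 + 4 = 37 ≤ 42, value 14 + 16 + 15 + 17 = 62.
Best is crate A, crate F, crate C, and crate G with total value 62.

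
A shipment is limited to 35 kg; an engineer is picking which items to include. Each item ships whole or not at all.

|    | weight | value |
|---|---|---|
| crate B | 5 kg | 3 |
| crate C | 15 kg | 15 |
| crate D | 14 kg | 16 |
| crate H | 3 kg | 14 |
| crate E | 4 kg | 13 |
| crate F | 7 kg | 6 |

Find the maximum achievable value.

52

Treat it as a binary knapsack problem.
Take crate B, crate D, crate H, crate E, and crate F: weight 5 + 14 + 3 + 4 + 7 = 33 ≤ 35, value 3 + 16 + 14 + 13 + 6 = 52.
No other feasible combination does better.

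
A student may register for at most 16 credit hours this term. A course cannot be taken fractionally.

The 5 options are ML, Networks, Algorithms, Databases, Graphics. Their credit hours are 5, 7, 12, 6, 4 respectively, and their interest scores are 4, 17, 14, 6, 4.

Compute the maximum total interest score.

25

Allowing fractional choices, the relaxed optimum would be about 27.5, but courses are indivisible.
ML + Networks + Graphics: credit hours 5 + 7 + 4 = 16 ≤ 16, interest score 4 + 17 + 4 = 25.
Networks + Databases: credit hours 7 + 6 = 13 ≤ 16, interest score 17 + 6 = 23.
Best is ML, Networks, and Graphics with total interest score 25.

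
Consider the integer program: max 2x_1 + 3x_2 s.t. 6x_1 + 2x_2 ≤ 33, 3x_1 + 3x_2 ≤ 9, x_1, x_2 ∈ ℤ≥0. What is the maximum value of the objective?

(x_1,x_2)=(0,3): 6·0+2·3=6≤33, 3·0+3·3=9≤9, objective 9.
(x_1,x_2)=(1,2): 6·1+2·2=10≤33, 3·1+3·2=9≤9, objective 8.
(x_1,x_2)=(0,2): 6·0+2·2=4≤33, 3·0+3·2=6≤9, objective 6.
The best lattice point is (0,3), giving 9.

9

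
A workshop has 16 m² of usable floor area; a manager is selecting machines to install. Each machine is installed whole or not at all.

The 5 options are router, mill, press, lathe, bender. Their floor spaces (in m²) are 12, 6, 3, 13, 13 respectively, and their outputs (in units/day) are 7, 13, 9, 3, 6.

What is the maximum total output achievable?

press + bender: floor space 3 + 13 = 16 ≤ 16, output 9 + 6 = 15.
router + press: floor space 12 + 3 = 15 ≤ 16, output 7 + 9 = 16.
mill + press: floor space 6 + 3 = 9 ≤ 16, output 13 + 9 = 22.
Best is mill and press with total output 22.

22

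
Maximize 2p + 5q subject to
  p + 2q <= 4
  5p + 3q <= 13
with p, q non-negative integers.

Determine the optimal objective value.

10

(p,q)=(0,2) is feasible, giving 10.
(p,q)=(1,1) is feasible, giving 7.
(p,q)=(0,1) is feasible, giving 5.
The best lattice point is (0,2), giving 10.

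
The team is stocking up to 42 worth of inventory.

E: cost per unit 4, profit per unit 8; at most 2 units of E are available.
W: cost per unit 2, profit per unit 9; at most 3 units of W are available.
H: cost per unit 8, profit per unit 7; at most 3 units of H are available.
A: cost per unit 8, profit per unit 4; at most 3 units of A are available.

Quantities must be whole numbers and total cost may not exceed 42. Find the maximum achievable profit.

64

W has the best ratio (9/2); taking only W gives at most 3×9 = 27 (stopped by the supply cap of 3).
Mixing does better — 2×E, 3×W, and 3×H: cost 38 ≤ 42, profit 2·8 + 3·9 + 3·7 = 64.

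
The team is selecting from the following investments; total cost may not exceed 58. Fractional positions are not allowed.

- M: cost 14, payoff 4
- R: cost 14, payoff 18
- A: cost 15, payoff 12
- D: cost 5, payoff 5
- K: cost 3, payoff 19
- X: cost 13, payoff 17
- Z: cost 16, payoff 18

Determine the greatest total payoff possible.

77

This is a 0-1 knapsack instance.
Take R, D, K, X, and Z: cost 14 + 5 + 3 + 13 + 16 = 51 ≤ 58, payoff 18 + 5 + 19 + 17 + 18 = 77.
No other feasible combination does better.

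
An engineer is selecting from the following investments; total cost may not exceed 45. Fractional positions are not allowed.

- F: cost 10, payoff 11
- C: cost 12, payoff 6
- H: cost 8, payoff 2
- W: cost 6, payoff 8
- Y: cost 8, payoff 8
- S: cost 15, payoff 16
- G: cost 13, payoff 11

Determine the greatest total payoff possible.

46

Allowing fractional choices, the relaxed optimum would be about 48.1, but investments are indivisible.
F + W + Y + S: cost 10 + 6 + 8 + 15 = 39 ≤ 45, payoff 11 + 8 + 8 + 16 = 43.
F + W + S + G: cost 10 + 6 + 15 + 13 = 44 ≤ 45, payoff 11 + 8 + 16 + 11 = 46.
Best is F, W, S, and G with total payoff 46.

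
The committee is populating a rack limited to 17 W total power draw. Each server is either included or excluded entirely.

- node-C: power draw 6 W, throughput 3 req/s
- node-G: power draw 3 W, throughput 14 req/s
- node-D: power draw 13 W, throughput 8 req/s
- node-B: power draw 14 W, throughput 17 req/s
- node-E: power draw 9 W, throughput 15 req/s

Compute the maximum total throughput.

Take node-G and node-B: power draw 3 + 14 = 17 ≤ 17, throughput 14 + 17 = 31.
No other feasible combination does better.

31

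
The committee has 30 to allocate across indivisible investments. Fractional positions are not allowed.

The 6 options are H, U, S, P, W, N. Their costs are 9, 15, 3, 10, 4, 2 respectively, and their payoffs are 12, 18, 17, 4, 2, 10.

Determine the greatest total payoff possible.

Take H, U, S, and N: cost 9 + 15 + 3 + 2 = 29 ≤ 30, payoff 12 + 18 + 17 + 10 = 57.
No other feasible combination does better.

57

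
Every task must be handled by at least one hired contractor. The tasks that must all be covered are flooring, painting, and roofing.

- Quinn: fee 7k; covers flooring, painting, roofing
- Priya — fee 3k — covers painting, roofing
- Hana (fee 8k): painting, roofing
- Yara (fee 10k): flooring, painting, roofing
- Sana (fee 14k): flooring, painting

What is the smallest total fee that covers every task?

The greedy cost-per-new-task heuristic would pick Priya and Quinn for 10, but a cheaper cover exists.
Quinn alone covers flooring, painting, roofing — every task.
Total fee: 7.
No cover costs less than 7.

7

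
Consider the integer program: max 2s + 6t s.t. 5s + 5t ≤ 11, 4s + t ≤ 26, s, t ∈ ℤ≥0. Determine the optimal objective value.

The continuous relaxation peaks at (0, 2.2) with value 13.20; rounding to a feasible lattice point costs some objective.
(s,t)=(0,2): 5·0+5·2=10≤11, 4·0+1·2=2≤26, objective 12.
(s,t)=(1,1): 5·1+5·1=10≤11, 4·1+1·1=5≤26, objective 8.
(s,t)=(0,1): 5·0+5·1=5≤11, 4·0+1·1=1≤26, objective 6.
The best lattice point is (0,2), giving 12.

12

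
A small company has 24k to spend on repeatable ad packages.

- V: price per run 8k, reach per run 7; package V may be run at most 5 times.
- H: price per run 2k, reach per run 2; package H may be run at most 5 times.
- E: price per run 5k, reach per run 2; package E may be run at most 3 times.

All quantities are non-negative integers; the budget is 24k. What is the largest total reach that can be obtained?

Take 2×V and 4×H: price 24 ≤ 24, reach 2·7 + 4·2 = 22.
No other integer combination yields more.

22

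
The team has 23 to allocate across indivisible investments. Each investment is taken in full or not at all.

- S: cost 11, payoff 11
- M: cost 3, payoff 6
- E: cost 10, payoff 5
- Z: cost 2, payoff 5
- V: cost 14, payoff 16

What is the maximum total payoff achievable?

Take M, Z, and V: cost 3 + 2 + 14 = 19 ≤ 23, payoff 6 + 5 + 16 = 27.
No other feasible combination does better.

27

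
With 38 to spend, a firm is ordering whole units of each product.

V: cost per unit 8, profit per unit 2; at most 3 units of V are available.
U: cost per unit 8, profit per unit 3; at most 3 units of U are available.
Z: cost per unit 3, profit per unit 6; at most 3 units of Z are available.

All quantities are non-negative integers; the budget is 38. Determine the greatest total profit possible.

27

This is a bounded integer knapsack.
Take 3×U and 3×Z: cost 33 ≤ 38, profit 3·3 + 3·6 = 27.
Z has the best ratio (6/3) and is taken to its limit of 3; remaining capacity is filled optimally with the others.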